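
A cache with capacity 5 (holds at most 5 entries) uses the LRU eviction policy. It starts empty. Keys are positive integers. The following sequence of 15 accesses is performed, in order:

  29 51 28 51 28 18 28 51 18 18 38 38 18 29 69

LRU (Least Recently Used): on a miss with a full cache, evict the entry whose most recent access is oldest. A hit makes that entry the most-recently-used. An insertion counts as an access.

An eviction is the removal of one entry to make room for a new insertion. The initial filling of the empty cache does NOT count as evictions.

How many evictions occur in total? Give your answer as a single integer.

LRU simulation (capacity=5):
  1. access 29: MISS. Cache (LRU->MRU): [29]
  2. access 51: MISS. Cache (LRU->MRU): [29 51]
  3. access 28: MISS. Cache (LRU->MRU): [29 51 28]
  4. access 51: HIT. Cache (LRU->MRU): [29 28 51]
  5. access 28: HIT. Cache (LRU->MRU): [29 51 28]
  6. access 18: MISS. Cache (LRU->MRU): [29 51 28 18]
  7. access 28: HIT. Cache (LRU->MRU): [29 51 18 28]
  8. access 51: HIT. Cache (LRU->MRU): [29 18 28 51]
  9. access 18: HIT. Cache (LRU->MRU): [29 28 51 18]
  10. access 18: HIT. Cache (LRU->MRU): [29 28 51 18]
  11. access 38: MISS. Cache (LRU->MRU): [29 28 51 18 38]
  12. access 38: HIT. Cache (LRU->MRU): [29 28 51 18 38]
  13. access 18: HIT. Cache (LRU->MRU): [29 28 51 38 18]
  14. access 29: HIT. Cache (LRU->MRU): [28 51 38 18 29]
  15. access 69: MISS, evict 28. Cache (LRU->MRU): [51 38 18 29 69]
Total: 9 hits, 6 misses, 1 evictions

Answer: 1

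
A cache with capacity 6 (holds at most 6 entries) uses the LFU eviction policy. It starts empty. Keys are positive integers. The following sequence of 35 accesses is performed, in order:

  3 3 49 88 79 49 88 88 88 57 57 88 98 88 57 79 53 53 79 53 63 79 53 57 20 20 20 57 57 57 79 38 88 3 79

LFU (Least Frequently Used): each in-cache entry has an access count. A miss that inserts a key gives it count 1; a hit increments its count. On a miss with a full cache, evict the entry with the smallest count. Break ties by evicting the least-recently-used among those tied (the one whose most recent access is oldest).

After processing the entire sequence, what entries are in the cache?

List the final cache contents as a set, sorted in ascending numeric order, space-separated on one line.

Answer: 3 20 53 57 79 88

Derivation:
LFU simulation (capacity=6):
  1. access 3: MISS. Cache: [3(c=1)]
  2. access 3: HIT, count now 2. Cache: [3(c=2)]
  3. access 49: MISS. Cache: [49(c=1) 3(c=2)]
  4. access 88: MISS. Cache: [49(c=1) 88(c=1) 3(c=2)]
  5. access 79: MISS. Cache: [49(c=1) 88(c=1) 79(c=1) 3(c=2)]
  6. access 49: HIT, count now 2. Cache: [88(c=1) 79(c=1) 3(c=2) 49(c=2)]
  7. access 88: HIT, count now 2. Cache: [79(c=1) 3(c=2) 49(c=2) 88(c=2)]
  8. access 88: HIT, count now 3. Cache: [79(c=1) 3(c=2) 49(c=2) 88(c=3)]
  9. access 88: HIT, count now 4. Cache: [79(c=1) 3(c=2) 49(c=2) 88(c=4)]
  10. access 57: MISS. Cache: [79(c=1) 57(c=1) 3(c=2) 49(c=2) 88(c=4)]
  11. access 57: HIT, count now 2. Cache: [79(c=1) 3(c=2) 49(c=2) 57(c=2) 88(c=4)]
  12. access 88: HIT, count now 5. Cache: [79(c=1) 3(c=2) 49(c=2) 57(c=2) 88(c=5)]
  13. access 98: MISS. Cache: [79(c=1) 98(c=1) 3(c=2) 49(c=2) 57(c=2) 88(c=5)]
  14. access 88: HIT, count now 6. Cache: [79(c=1) 98(c=1) 3(c=2) 49(c=2) 57(c=2) 88(c=6)]
  15. access 57: HIT, count now 3. Cache: [79(c=1) 98(c=1) 3(c=2) 49(c=2) 57(c=3) 88(c=6)]
  16. access 79: HIT, count now 2. Cache: [98(c=1) 3(c=2) 49(c=2) 79(c=2) 57(c=3) 88(c=6)]
  17. access 53: MISS, evict 98(c=1). Cache: [53(c=1) 3(c=2) 49(c=2) 79(c=2) 57(c=3) 88(c=6)]
  18. access 53: HIT, count now 2. Cache: [3(c=2) 49(c=2) 79(c=2) 53(c=2) 57(c=3) 88(c=6)]
  19. access 79: HIT, count now 3. Cache: [3(c=2) 49(c=2) 53(c=2) 57(c=3) 79(c=3) 88(c=6)]
  20. access 53: HIT, count now 3. Cache: [3(c=2) 49(c=2) 57(c=3) 79(c=3) 53(c=3) 88(c=6)]
  21. access 63: MISS, evict 3(c=2). Cache: [63(c=1) 49(c=2) 57(c=3) 79(c=3) 53(c=3) 88(c=6)]
  22. access 79: HIT, count now 4. Cache: [63(c=1) 49(c=2) 57(c=3) 53(c=3) 79(c=4) 88(c=6)]
  23. access 53: HIT, count now 4. Cache: [63(c=1) 49(c=2) 57(c=3) 79(c=4) 53(c=4) 88(c=6)]
  24. access 57: HIT, count now 4. Cache: [63(c=1) 49(c=2) 79(c=4) 53(c=4) 57(c=4) 88(c=6)]
  25. access 20: MISS, evict 63(c=1). Cache: [20(c=1) 49(c=2) 79(c=4) 53(c=4) 57(c=4) 88(c=6)]
  26. access 20: HIT, count now 2. Cache: [49(c=2) 20(c=2) 79(c=4) 53(c=4) 57(c=4) 88(c=6)]
  27. access 20: HIT, count now 3. Cache: [49(c=2) 20(c=3) 79(c=4) 53(c=4) 57(c=4) 88(c=6)]
  28. access 57: HIT, count now 5. Cache: [49(c=2) 20(c=3) 79(c=4) 53(c=4) 57(c=5) 88(c=6)]
  29. access 57: HIT, count now 6. Cache: [49(c=2) 20(c=3) 79(c=4) 53(c=4) 88(c=6) 57(c=6)]
  30. access 57: HIT, count now 7. Cache: [49(c=2) 20(c=3) 79(c=4) 53(c=4) 88(c=6) 57(c=7)]
  31. access 79: HIT, count now 5. Cache: [49(c=2) 20(c=3) 53(c=4) 79(c=5) 88(c=6) 57(c=7)]
  32. access 38: MISS, evict 49(c=2). Cache: [38(c=1) 20(c=3) 53(c=4) 79(c=5) 88(c=6) 57(c=7)]
  33. access 88: HIT, count now 7. Cache: [38(c=1) 20(c=3) 53(c=4) 79(c=5) 57(c=7) 88(c=7)]
  34. access 3: MISS, evict 38(c=1). Cache: [3(c=1) 20(c=3) 53(c=4) 79(c=5) 57(c=7) 88(c=7)]
  35. access 79: HIT, count now 6. Cache: [3(c=1) 20(c=3) 53(c=4) 79(c=6) 57(c=7) 88(c=7)]
Total: 24 hits, 11 misses, 5 evictions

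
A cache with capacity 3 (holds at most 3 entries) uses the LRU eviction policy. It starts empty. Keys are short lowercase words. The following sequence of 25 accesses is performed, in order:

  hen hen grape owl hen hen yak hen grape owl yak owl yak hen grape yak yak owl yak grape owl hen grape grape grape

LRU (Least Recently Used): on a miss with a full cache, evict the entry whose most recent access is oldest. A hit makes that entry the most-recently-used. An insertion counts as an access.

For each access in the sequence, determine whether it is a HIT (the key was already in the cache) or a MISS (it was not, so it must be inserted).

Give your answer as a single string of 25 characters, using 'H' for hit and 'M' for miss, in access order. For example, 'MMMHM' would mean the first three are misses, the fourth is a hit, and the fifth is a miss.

Answer: MHMMHHMHMMMHHMMHHMHHHMHHH

Derivation:
LRU simulation (capacity=3):
  1. access hen: MISS. Cache (LRU->MRU): [hen]
  2. access hen: HIT. Cache (LRU->MRU): [hen]
  3. access grape: MISS. Cache (LRU->MRU): [hen grape]
  4. access owl: MISS. Cache (LRU->MRU): [hen grape owl]
  5. access hen: HIT. Cache (LRU->MRU): [grape owl hen]
  6. access hen: HIT. Cache (LRU->MRU): [grape owl hen]
  7. access yak: MISS, evict grape. Cache (LRU->MRU): [owl hen yak]
  8. access hen: HIT. Cache (LRU->MRU): [owl yak hen]
  9. access grape: MISS, evict owl. Cache (LRU->MRU): [yak hen grape]
  10. access owl: MISS, evict yak. Cache (LRU->MRU): [hen grape owl]
  11. access yak: MISS, evict hen. Cache (LRU->MRU): [grape owl yak]
  12. access owl: HIT. Cache (LRU->MRU): [grape yak owl]
  13. access yak: HIT. Cache (LRU->MRU): [grape owl yak]
  14. access hen: MISS, evict grape. Cache (LRU->MRU): [owl yak hen]
  15. access grape: MISS, evict owl. Cache (LRU->MRU): [yak hen grape]
  16. access yak: HIT. Cache (LRU->MRU): [hen grape yak]
  17. access yak: HIT. Cache (LRU->MRU): [hen grape yak]
  18. access owl: MISS, evict hen. Cache (LRU->MRU): [grape yak owl]
  19. access yak: HIT. Cache (LRU->MRU): [grape owl yak]
  20. access grape: HIT. Cache (LRU->MRU): [owl yak grape]
  21. access owl: HIT. Cache (LRU->MRU): [yak grape owl]
  22. access hen: MISS, evict yak. Cache (LRU->MRU): [grape owl hen]
  23. access grape: HIT. Cache (LRU->MRU): [owl hen grape]
  24. access grape: HIT. Cache (LRU->MRU): [owl hen grape]
  25. access grape: HIT. Cache (LRU->MRU): [owl hen grape]
Total: 14 hits, 11 misses, 8 evictions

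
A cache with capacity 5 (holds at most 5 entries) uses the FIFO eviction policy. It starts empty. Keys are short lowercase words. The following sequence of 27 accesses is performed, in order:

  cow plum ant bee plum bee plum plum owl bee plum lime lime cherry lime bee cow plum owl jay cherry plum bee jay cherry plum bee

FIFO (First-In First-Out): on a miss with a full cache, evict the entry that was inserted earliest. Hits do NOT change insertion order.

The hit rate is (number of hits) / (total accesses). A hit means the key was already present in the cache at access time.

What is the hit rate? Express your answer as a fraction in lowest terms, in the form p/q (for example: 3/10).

FIFO simulation (capacity=5):
  1. access cow: MISS. Cache (old->new): [cow]
  2. access plum: MISS. Cache (old->new): [cow plum]
  3. access ant: MISS. Cache (old->new): [cow plum ant]
  4. access bee: MISS. Cache (old->new): [cow plum ant bee]
  5. access plum: HIT. Cache (old->new): [cow plum ant bee]
  6. access bee: HIT. Cache (old->new): [cow plum ant bee]
  7. access plum: HIT. Cache (old->new): [cow plum ant bee]
  8. access plum: HIT. Cache (old->new): [cow plum ant bee]
  9. access owl: MISS. Cache (old->new): [cow plum ant bee owl]
  10. access bee: HIT. Cache (old->new): [cow plum ant bee owl]
  11. access plum: HIT. Cache (old->new): [cow plum ant bee owl]
  12. access lime: MISS, evict cow. Cache (old->new): [plum ant bee owl lime]
  13. access lime: HIT. Cache (old->new): [plum ant bee owl lime]
  14. access cherry: MISS, evict plum. Cache (old->new): [ant bee owl lime cherry]
  15. access lime: HIT. Cache (old->new): [ant bee owl lime cherry]
  16. access bee: HIT. Cache (old->new): [ant bee owl lime cherry]
  17. access cow: MISS, evict ant. Cache (old->new): [bee owl lime cherry cow]
  18. access plum: MISS, evict bee. Cache (old->new): [owl lime cherry cow plum]
  19. access owl: HIT. Cache (old->new): [owl lime cherry cow plum]
  20. access jay: MISS, evict owl. Cache (old->new): [lime cherry cow plum jay]
  21. access cherry: HIT. Cache (old->new): [lime cherry cow plum jay]
  22. access plum: HIT. Cache (old->new): [lime cherry cow plum jay]
  23. access bee: MISS, evict lime. Cache (old->new): [cherry cow plum jay bee]
  24. access jay: HIT. Cache (old->new): [cherry cow plum jay bee]
  25. access cherry: HIT. Cache (old->new): [cherry cow plum jay bee]
  26. access plum: HIT. Cache (old->new): [cherry cow plum jay bee]
  27. access bee: HIT. Cache (old->new): [cherry cow plum jay bee]
Total: 16 hits, 11 misses, 6 evictions

Hit rate = 16/27

Answer: 16/27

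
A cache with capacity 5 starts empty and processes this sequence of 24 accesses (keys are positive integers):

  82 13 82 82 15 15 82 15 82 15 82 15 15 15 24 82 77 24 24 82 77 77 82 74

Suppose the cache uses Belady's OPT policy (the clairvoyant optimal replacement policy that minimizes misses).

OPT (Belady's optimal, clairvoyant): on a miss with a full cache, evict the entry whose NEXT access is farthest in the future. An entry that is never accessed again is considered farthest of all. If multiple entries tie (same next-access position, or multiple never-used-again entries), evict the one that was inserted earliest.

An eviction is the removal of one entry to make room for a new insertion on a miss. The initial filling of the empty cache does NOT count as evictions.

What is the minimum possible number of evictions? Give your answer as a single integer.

OPT (Belady) simulation (capacity=5):
  1. access 82: MISS. Cache: [82]
  2. access 13: MISS. Cache: [82 13]
  3. access 82: HIT. Next use of 82: step 4. Cache: [82 13]
  4. access 82: HIT. Next use of 82: step 7. Cache: [82 13]
  5. access 15: MISS. Cache: [82 13 15]
  6. access 15: HIT. Next use of 15: step 8. Cache: [82 13 15]
  7. access 82: HIT. Next use of 82: step 9. Cache: [82 13 15]
  8. access 15: HIT. Next use of 15: step 10. Cache: [82 13 15]
  9. access 82: HIT. Next use of 82: step 11. Cache: [82 13 15]
  10. access 15: HIT. Next use of 15: step 12. Cache: [82 13 15]
  11. access 82: HIT. Next use of 82: step 16. Cache: [82 13 15]
  12. access 15: HIT. Next use of 15: step 13. Cache: [82 13 15]
  13. access 15: HIT. Next use of 15: step 14. Cache: [82 13 15]
  14. access 15: HIT. Next use of 15: never. Cache: [82 13 15]
  15. access 24: MISS. Cache: [82 13 15 24]
  16. access 82: HIT. Next use of 82: step 20. Cache: [82 13 15 24]
  17. access 77: MISS. Cache: [82 13 15 24 77]
  18. access 24: HIT. Next use of 24: step 19. Cache: [82 13 15 24 77]
  19. access 24: HIT. Next use of 24: never. Cache: [82 13 15 24 77]
  20. access 82: HIT. Next use of 82: step 23. Cache: [82 13 15 24 77]
  21. access 77: HIT. Next use of 77: step 22. Cache: [82 13 15 24 77]
  22. access 77: HIT. Next use of 77: never. Cache: [82 13 15 24 77]
  23. access 82: HIT. Next use of 82: never. Cache: [82 13 15 24 77]
  24. access 74: MISS, evict 82 (next use: never). Cache: [13 15 24 77 74]
Total: 18 hits, 6 misses, 1 evictions

Answer: 1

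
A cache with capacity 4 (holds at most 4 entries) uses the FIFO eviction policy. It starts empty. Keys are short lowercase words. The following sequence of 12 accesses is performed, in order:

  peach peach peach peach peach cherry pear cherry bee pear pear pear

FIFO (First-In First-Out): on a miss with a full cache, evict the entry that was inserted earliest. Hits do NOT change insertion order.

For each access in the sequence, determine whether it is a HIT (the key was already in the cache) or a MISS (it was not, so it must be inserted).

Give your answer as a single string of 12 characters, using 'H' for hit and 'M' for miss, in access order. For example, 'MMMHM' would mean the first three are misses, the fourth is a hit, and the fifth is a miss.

FIFO simulation (capacity=4):
  1. access peach: MISS. Cache (old->new): [peach]
  2. access peach: HIT. Cache (old->new): [peach]
  3. access peach: HIT. Cache (old->new): [peach]
  4. access peach: HIT. Cache (old->new): [peach]
  5. access peach: HIT. Cache (old->new): [peach]
  6. access cherry: MISS. Cache (old->new): [peach cherry]
  7. access pear: MISS. Cache (old->new): [peach cherry pear]
  8. access cherry: HIT. Cache (old->new): [peach cherry pear]
  9. access bee: MISS. Cache (old->new): [peach cherry pear bee]
  10. access pear: HIT. Cache (old->new): [peach cherry pear bee]
  11. access pear: HIT. Cache (old->new): [peach cherry pear bee]
  12. access pear: HIT. Cache (old->new): [peach cherry pear bee]
Total: 8 hits, 4 misses, 0 evictions

Answer: MHHHHMMHMHHH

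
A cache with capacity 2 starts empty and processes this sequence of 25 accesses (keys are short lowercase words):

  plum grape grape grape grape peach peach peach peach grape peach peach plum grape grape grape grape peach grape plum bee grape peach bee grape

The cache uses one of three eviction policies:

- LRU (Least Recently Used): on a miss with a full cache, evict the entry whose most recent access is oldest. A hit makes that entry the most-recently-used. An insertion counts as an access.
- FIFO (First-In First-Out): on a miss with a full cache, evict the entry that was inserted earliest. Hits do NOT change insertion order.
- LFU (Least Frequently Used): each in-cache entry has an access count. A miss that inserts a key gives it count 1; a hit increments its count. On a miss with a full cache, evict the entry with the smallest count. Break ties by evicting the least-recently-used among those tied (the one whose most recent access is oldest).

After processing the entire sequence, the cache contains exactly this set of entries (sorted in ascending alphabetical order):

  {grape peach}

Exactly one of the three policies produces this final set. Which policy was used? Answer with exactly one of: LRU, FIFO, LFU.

Simulating under each policy and comparing final sets:
  LRU: final set = {bee grape} -> differs
  FIFO: final set = {bee grape} -> differs
  LFU: final set = {grape peach} -> MATCHES target
Only LFU produces the target set.

Answer: LFU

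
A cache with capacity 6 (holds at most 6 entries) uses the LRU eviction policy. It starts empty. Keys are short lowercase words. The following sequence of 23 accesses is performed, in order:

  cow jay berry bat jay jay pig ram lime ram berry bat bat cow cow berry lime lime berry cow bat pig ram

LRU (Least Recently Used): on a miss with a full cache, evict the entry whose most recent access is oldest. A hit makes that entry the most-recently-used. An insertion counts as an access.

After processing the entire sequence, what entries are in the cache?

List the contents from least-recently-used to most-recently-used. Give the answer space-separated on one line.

LRU simulation (capacity=6):
  1. access cow: MISS. Cache (LRU->MRU): [cow]
  2. access jay: MISS. Cache (LRU->MRU): [cow jay]
  3. access berry: MISS. Cache (LRU->MRU): [cow jay berry]
  4. access bat: MISS. Cache (LRU->MRU): [cow jay berry bat]
  5. access jay: HIT. Cache (LRU->MRU): [cow berry bat jay]
  6. access jay: HIT. Cache (LRU->MRU): [cow berry bat jay]
  7. access pig: MISS. Cache (LRU->MRU): [cow berry bat jay pig]
  8. access ram: MISS. Cache (LRU->MRU): [cow berry bat jay pig ram]
  9. access lime: MISS, evict cow. Cache (LRU->MRU): [berry bat jay pig ram lime]
  10. access ram: HIT. Cache (LRU->MRU): [berry bat jay pig lime ram]
  11. access berry: HIT. Cache (LRU->MRU): [bat jay pig lime ram berry]
  12. access bat: HIT. Cache (LRU->MRU): [jay pig lime ram berry bat]
  13. access bat: HIT. Cache (LRU->MRU): [jay pig lime ram berry bat]
  14. access cow: MISS, evict jay. Cache (LRU->MRU): [pig lime ram berry bat cow]
  15. access cow: HIT. Cache (LRU->MRU): [pig lime ram berry bat cow]
  16. access berry: HIT. Cache (LRU->MRU): [pig lime ram bat cow berry]
  17. access lime: HIT. Cache (LRU->MRU): [pig ram bat cow berry lime]
  18. access lime: HIT. Cache (LRU->MRU): [pig ram bat cow berry lime]
  19. access berry: HIT. Cache (LRU->MRU): [pig ram bat cow lime berry]
  20. access cow: HIT. Cache (LRU->MRU): [pig ram bat lime berry cow]
  21. access bat: HIT. Cache (LRU->MRU): [pig ram lime berry cow bat]
  22. access pig: HIT. Cache (LRU->MRU): [ram lime berry cow bat pig]
  23. access ram: HIT. Cache (LRU->MRU): [lime berry cow bat pig ram]
Total: 15 hits, 8 misses, 2 evictions

Answer: lime berry cow bat pig ram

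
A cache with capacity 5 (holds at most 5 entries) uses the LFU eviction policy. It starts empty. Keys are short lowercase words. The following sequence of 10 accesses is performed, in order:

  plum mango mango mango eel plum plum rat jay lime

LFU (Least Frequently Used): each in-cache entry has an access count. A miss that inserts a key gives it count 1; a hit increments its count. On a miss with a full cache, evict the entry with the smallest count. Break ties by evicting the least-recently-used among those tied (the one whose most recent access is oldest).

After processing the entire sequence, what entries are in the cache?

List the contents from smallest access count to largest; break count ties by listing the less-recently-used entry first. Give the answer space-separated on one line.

LFU simulation (capacity=5):
  1. access plum: MISS. Cache: [plum(c=1)]
  2. access mango: MISS. Cache: [plum(c=1) mango(c=1)]
  3. access mango: HIT, count now 2. Cache: [plum(c=1) mango(c=2)]
  4. access mango: HIT, count now 3. Cache: [plum(c=1) mango(c=3)]
  5. access eel: MISS. Cache: [plum(c=1) eel(c=1) mango(c=3)]
  6. access plum: HIT, count now 2. Cache: [eel(c=1) plum(c=2) mango(c=3)]
  7. access plum: HIT, count now 3. Cache: [eel(c=1) mango(c=3) plum(c=3)]
  8. access rat: MISS. Cache: [eel(c=1) rat(c=1) mango(c=3) plum(c=3)]
  9. access jay: MISS. Cache: [eel(c=1) rat(c=1) jay(c=1) mango(c=3) plum(c=3)]
  10. access lime: MISS, evict eel(c=1). Cache: [rat(c=1) jay(c=1) lime(c=1) mango(c=3) plum(c=3)]
Total: 4 hits, 6 misses, 1 evictions

Answer: rat jay lime mango plum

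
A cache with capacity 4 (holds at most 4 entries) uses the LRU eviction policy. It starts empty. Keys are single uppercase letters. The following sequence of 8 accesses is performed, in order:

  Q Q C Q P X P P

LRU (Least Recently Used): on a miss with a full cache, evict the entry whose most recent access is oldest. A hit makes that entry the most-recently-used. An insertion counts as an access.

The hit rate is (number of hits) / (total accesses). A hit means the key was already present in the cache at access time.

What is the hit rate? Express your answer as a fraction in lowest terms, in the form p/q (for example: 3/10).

LRU simulation (capacity=4):
  1. access Q: MISS. Cache (LRU->MRU): [Q]
  2. access Q: HIT. Cache (LRU->MRU): [Q]
  3. access C: MISS. Cache (LRU->MRU): [Q C]
  4. access Q: HIT. Cache (LRU->MRU): [C Q]
  5. access P: MISS. Cache (LRU->MRU): [C Q P]
  6. access X: MISS. Cache (LRU->MRU): [C Q P X]
  7. access P: HIT. Cache (LRU->MRU): [C Q X P]
  8. access P: HIT. Cache (LRU->MRU): [C Q X P]
Total: 4 hits, 4 misses, 0 evictions

Hit rate = 4/8 = 1/2

Answer: 1/2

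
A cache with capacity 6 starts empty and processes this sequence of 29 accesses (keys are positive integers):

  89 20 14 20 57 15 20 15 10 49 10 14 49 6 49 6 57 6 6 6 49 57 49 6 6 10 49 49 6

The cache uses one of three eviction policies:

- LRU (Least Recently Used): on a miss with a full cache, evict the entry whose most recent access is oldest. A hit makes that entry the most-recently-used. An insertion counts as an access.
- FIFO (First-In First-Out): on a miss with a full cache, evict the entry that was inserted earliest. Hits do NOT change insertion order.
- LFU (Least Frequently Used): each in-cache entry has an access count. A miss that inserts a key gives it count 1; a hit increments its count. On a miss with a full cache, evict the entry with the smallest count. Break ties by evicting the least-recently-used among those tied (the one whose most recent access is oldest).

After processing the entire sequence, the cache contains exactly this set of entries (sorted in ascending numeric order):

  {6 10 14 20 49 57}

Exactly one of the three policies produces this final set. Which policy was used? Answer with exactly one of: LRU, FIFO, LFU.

Answer: LFU

Derivation:
Simulating under each policy and comparing final sets:
  LRU: final set = {6 10 14 15 49 57} -> differs
  FIFO: final set = {6 10 14 15 49 57} -> differs
  LFU: final set = {6 10 14 20 49 57} -> MATCHES target
Only LFU produces the target set.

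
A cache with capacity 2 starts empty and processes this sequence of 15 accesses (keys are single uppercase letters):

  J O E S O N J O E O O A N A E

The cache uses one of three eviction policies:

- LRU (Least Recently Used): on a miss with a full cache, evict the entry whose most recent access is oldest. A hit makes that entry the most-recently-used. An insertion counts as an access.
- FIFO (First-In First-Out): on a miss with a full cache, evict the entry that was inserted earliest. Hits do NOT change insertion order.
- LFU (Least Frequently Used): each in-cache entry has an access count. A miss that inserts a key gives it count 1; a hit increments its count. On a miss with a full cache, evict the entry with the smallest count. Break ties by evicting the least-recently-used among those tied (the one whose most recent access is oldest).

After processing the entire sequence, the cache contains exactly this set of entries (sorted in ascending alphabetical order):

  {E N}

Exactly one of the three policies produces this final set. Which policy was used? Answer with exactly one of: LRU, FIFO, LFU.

Simulating under each policy and comparing final sets:
  LRU: final set = {A E} -> differs
  FIFO: final set = {E N} -> MATCHES target
  LFU: final set = {E O} -> differs
Only FIFO produces the target set.

Answer: FIFO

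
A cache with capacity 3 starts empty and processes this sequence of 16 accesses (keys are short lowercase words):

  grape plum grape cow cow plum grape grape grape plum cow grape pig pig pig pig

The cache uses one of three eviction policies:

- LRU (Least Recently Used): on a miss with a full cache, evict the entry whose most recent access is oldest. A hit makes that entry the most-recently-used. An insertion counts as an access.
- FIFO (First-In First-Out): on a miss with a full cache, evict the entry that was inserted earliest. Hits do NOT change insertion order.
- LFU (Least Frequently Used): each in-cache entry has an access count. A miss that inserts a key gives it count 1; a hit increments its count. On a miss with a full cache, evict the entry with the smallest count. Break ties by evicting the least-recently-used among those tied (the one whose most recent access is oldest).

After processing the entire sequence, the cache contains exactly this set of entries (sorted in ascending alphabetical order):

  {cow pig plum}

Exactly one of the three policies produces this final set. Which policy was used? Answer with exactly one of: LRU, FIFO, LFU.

Answer: FIFO

Derivation:
Simulating under each policy and comparing final sets:
  LRU: final set = {cow grape pig} -> differs
  FIFO: final set = {cow pig plum} -> MATCHES target
  LFU: final set = {cow grape pig} -> differs
Only FIFO produces the target set.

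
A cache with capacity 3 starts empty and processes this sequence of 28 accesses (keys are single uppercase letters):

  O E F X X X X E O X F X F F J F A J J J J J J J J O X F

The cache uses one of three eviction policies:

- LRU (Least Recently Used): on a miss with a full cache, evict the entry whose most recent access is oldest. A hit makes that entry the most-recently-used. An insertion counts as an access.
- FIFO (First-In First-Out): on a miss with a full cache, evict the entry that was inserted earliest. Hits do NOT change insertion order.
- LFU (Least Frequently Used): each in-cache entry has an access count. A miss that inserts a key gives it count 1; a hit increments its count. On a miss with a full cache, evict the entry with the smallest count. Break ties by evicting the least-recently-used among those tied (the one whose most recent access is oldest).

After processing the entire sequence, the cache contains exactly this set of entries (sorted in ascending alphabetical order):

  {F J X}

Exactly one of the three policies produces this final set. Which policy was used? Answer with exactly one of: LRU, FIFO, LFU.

Simulating under each policy and comparing final sets:
  LRU: final set = {F O X} -> differs
  FIFO: final set = {F O X} -> differs
  LFU: final set = {F J X} -> MATCHES target
Only LFU produces the target set.

Answer: LFU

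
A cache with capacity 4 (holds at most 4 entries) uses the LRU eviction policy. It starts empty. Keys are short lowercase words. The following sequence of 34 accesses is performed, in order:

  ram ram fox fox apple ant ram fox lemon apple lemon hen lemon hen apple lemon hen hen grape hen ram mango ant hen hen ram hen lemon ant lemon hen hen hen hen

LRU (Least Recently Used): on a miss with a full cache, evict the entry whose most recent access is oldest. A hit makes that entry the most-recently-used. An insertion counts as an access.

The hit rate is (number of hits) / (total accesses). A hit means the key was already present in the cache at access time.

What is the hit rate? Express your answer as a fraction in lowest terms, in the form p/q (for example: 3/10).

LRU simulation (capacity=4):
  1. access ram: MISS. Cache (LRU->MRU): [ram]
  2. access ram: HIT. Cache (LRU->MRU): [ram]
  3. access fox: MISS. Cache (LRU->MRU): [ram fox]
  4. access fox: HIT. Cache (LRU->MRU): [ram fox]
  5. access apple: MISS. Cache (LRU->MRU): [ram fox apple]
  6. access ant: MISS. Cache (LRU->MRU): [ram fox apple ant]
  7. access ram: HIT. Cache (LRU->MRU): [fox apple ant ram]
  8. access fox: HIT. Cache (LRU->MRU): [apple ant ram fox]
  9. access lemon: MISS, evict apple. Cache (LRU->MRU): [ant ram fox lemon]
  10. access apple: MISS, evict ant. Cache (LRU->MRU): [ram fox lemon apple]
  11. access lemon: HIT. Cache (LRU->MRU): [ram fox apple lemon]
  12. access hen: MISS, evict ram. Cache (LRU->MRU): [fox apple lemon hen]
  13. access lemon: HIT. Cache (LRU->MRU): [fox apple hen lemon]
  14. access hen: HIT. Cache (LRU->MRU): [fox apple lemon hen]
  15. access apple: HIT. Cache (LRU->MRU): [fox lemon hen apple]
  16. access lemon: HIT. Cache (LRU->MRU): [fox hen apple lemon]
  17. access hen: HIT. Cache (LRU->MRU): [fox apple lemon hen]
  18. access hen: HIT. Cache (LRU->MRU): [fox apple lemon hen]
  19. access grape: MISS, evict fox. Cache (LRU->MRU): [apple lemon hen grape]
  20. access hen: HIT. Cache (LRU->MRU): [apple lemon grape hen]
  21. access ram: MISS, evict apple. Cache (LRU->MRU): [lemon grape hen ram]
  22. access mango: MISS, evict lemon. Cache (LRU->MRU): [grape hen ram mango]
  23. access ant: MISS, evict grape. Cache (LRU->MRU): [hen ram mango ant]
  24. access hen: HIT. Cache (LRU->MRU): [ram mango ant hen]
  25. access hen: HIT. Cache (LRU->MRU): [ram mango ant hen]
  26. access ram: HIT. Cache (LRU->MRU): [mango ant hen ram]
  27. access hen: HIT. Cache (LRU->MRU): [mango ant ram hen]
  28. access lemon: MISS, evict mango. Cache (LRU->MRU): [ant ram hen lemon]
  29. access ant: HIT. Cache (LRU->MRU): [ram hen lemon ant]
  30. access lemon: HIT. Cache (LRU->MRU): [ram hen ant lemon]
  31. access hen: HIT. Cache (LRU->MRU): [ram ant lemon hen]
  32. access hen: HIT. Cache (LRU->MRU): [ram ant lemon hen]
  33. access hen: HIT. Cache (LRU->MRU): [ram ant lemon hen]
  34. access hen: HIT. Cache (LRU->MRU): [ram ant lemon hen]
Total: 22 hits, 12 misses, 8 evictions

Hit rate = 22/34 = 11/17

Answer: 11/17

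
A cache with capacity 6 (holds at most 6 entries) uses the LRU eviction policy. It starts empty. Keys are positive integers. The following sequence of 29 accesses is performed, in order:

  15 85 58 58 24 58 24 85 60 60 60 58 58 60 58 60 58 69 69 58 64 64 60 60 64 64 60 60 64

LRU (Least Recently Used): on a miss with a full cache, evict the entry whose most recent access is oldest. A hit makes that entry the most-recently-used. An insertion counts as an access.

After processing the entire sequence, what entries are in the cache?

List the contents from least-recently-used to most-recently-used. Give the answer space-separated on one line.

Answer: 24 85 69 58 60 64

Derivation:
LRU simulation (capacity=6):
  1. access 15: MISS. Cache (LRU->MRU): [15]
  2. access 85: MISS. Cache (LRU->MRU): [15 85]
  3. access 58: MISS. Cache (LRU->MRU): [15 85 58]
  4. access 58: HIT. Cache (LRU->MRU): [15 85 58]
  5. access 24: MISS. Cache (LRU->MRU): [15 85 58 24]
  6. access 58: HIT. Cache (LRU->MRU): [15 85 24 58]
  7. access 24: HIT. Cache (LRU->MRU): [15 85 58 24]
  8. access 85: HIT. Cache (LRU->MRU): [15 58 24 85]
  9. access 60: MISS. Cache (LRU->MRU): [15 58 24 85 60]
  10. access 60: HIT. Cache (LRU->MRU): [15 58 24 85 60]
  11. access 60: HIT. Cache (LRU->MRU): [15 58 24 85 60]
  12. access 58: HIT. Cache (LRU->MRU): [15 24 85 60 58]
  13. access 58: HIT. Cache (LRU->MRU): [15 24 85 60 58]
  14. access 60: HIT. Cache (LRU->MRU): [15 24 85 58 60]
  15. access 58: HIT. Cache (LRU->MRU): [15 24 85 60 58]
  16. access 60: HIT. Cache (LRU->MRU): [15 24 85 58 60]
  17. access 58: HIT. Cache (LRU->MRU): [15 24 85 60 58]
  18. access 69: MISS. Cache (LRU->MRU): [15 24 85 60 58 69]
  19. access 69: HIT. Cache (LRU->MRU): [15 24 85 60 58 69]
  20. access 58: HIT. Cache (LRU->MRU): [15 24 85 60 69 58]
  21. access 64: MISS, evict 15. Cache (LRU->MRU): [24 85 60 69 58 64]
  22. access 64: HIT. Cache (LRU->MRU): [24 85 60 69 58 64]
  23. access 60: HIT. Cache (LRU->MRU): [24 85 69 58 64 60]
  24. access 60: HIT. Cache (LRU->MRU): [24 85 69 58 64 60]
  25. access 64: HIT. Cache (LRU->MRU): [24 85 69 58 60 64]
  26. access 64: HIT. Cache (LRU->MRU): [24 85 69 58 60 64]
  27. access 60: HIT. Cache (LRU->MRU): [24 85 69 58 64 60]
  28. access 60: HIT. Cache (LRU->MRU): [24 85 69 58 64 60]
  29. access 64: HIT. Cache (LRU->MRU): [24 85 69 58 60 64]
Total: 22 hits, 7 misses, 1 evictions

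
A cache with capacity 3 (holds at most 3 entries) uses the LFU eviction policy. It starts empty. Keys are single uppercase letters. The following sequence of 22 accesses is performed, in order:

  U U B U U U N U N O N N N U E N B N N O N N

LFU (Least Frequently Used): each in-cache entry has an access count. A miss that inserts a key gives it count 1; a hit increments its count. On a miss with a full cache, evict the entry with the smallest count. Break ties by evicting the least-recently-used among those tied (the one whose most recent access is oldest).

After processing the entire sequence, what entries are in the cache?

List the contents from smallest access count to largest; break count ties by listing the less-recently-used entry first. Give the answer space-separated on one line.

LFU simulation (capacity=3):
  1. access U: MISS. Cache: [U(c=1)]
  2. access U: HIT, count now 2. Cache: [U(c=2)]
  3. access B: MISS. Cache: [B(c=1) U(c=2)]
  4. access U: HIT, count now 3. Cache: [B(c=1) U(c=3)]
  5. access U: HIT, count now 4. Cache: [B(c=1) U(c=4)]
  6. access U: HIT, count now 5. Cache: [B(c=1) U(c=5)]
  7. access N: MISS. Cache: [B(c=1) N(c=1) U(c=5)]
  8. access U: HIT, count now 6. Cache: [B(c=1) N(c=1) U(c=6)]
  9. access N: HIT, count now 2. Cache: [B(c=1) N(c=2) U(c=6)]
  10. access O: MISS, evict B(c=1). Cache: [O(c=1) N(c=2) U(c=6)]
  11. access N: HIT, count now 3. Cache: [O(c=1) N(c=3) U(c=6)]
  12. access N: HIT, count now 4. Cache: [O(c=1) N(c=4) U(c=6)]
  13. access N: HIT, count now 5. Cache: [O(c=1) N(c=5) U(c=6)]
  14. access U: HIT, count now 7. Cache: [O(c=1) N(c=5) U(c=7)]
  15. access E: MISS, evict O(c=1). Cache: [E(c=1) N(c=5) U(c=7)]
  16. access N: HIT, count now 6. Cache: [E(c=1) N(c=6) U(c=7)]
  17. access B: MISS, evict E(c=1). Cache: [B(c=1) N(c=6) U(c=7)]
  18. access N: HIT, count now 7. Cache: [B(c=1) U(c=7) N(c=7)]
  19. access N: HIT, count now 8. Cache: [B(c=1) U(c=7) N(c=8)]
  20. access O: MISS, evict B(c=1). Cache: [O(c=1) U(c=7) N(c=8)]
  21. access N: HIT, count now 9. Cache: [O(c=1) U(c=7) N(c=9)]
  22. access N: HIT, count now 10. Cache: [O(c=1) U(c=7) N(c=10)]
Total: 15 hits, 7 misses, 4 evictions

Answer: O U N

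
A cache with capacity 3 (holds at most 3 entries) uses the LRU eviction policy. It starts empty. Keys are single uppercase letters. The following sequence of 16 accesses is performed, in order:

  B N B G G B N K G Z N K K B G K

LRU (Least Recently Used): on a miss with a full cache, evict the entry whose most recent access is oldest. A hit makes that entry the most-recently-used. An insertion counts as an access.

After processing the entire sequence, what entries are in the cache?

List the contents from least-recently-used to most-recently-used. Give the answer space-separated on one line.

LRU simulation (capacity=3):
  1. access B: MISS. Cache (LRU->MRU): [B]
  2. access N: MISS. Cache (LRU->MRU): [B N]
  3. access B: HIT. Cache (LRU->MRU): [N B]
  4. access G: MISS. Cache (LRU->MRU): [N B G]
  5. access G: HIT. Cache (LRU->MRU): [N B G]
  6. access B: HIT. Cache (LRU->MRU): [N G B]
  7. access N: HIT. Cache (LRU->MRU): [G B N]
  8. access K: MISS, evict G. Cache (LRU->MRU): [B N K]
  9. access G: MISS, evict B. Cache (LRU->MRU): [N K G]
  10. access Z: MISS, evict N. Cache (LRU->MRU): [K G Z]
  11. access N: MISS, evict K. Cache (LRU->MRU): [G Z N]
  12. access K: MISS, evict G. Cache (LRU->MRU): [Z N K]
  13. access K: HIT. Cache (LRU->MRU): [Z N K]
  14. access B: MISS, evict Z. Cache (LRU->MRU): [N K B]
  15. access G: MISS, evict N. Cache (LRU->MRU): [K B G]
  16. access K: HIT. Cache (LRU->MRU): [B G K]
Total: 6 hits, 10 misses, 7 evictions

Answer: B G K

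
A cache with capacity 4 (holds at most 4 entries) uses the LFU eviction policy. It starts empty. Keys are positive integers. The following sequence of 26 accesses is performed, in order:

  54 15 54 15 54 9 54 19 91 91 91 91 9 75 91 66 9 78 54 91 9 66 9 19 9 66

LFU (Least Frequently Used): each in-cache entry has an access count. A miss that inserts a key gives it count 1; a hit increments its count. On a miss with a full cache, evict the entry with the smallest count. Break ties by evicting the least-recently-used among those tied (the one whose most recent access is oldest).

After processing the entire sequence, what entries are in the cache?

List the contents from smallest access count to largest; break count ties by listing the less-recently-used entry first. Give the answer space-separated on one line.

LFU simulation (capacity=4):
  1. access 54: MISS. Cache: [54(c=1)]
  2. access 15: MISS. Cache: [54(c=1) 15(c=1)]
  3. access 54: HIT, count now 2. Cache: [15(c=1) 54(c=2)]
  4. access 15: HIT, count now 2. Cache: [54(c=2) 15(c=2)]
  5. access 54: HIT, count now 3. Cache: [15(c=2) 54(c=3)]
  6. access 9: MISS. Cache: [9(c=1) 15(c=2) 54(c=3)]
  7. access 54: HIT, count now 4. Cache: [9(c=1) 15(c=2) 54(c=4)]
  8. access 19: MISS. Cache: [9(c=1) 19(c=1) 15(c=2) 54(c=4)]
  9. access 91: MISS, evict 9(c=1). Cache: [19(c=1) 91(c=1) 15(c=2) 54(c=4)]
  10. access 91: HIT, count now 2. Cache: [19(c=1) 15(c=2) 91(c=2) 54(c=4)]
  11. access 91: HIT, count now 3. Cache: [19(c=1) 15(c=2) 91(c=3) 54(c=4)]
  12. access 91: HIT, count now 4. Cache: [19(c=1) 15(c=2) 54(c=4) 91(c=4)]
  13. access 9: MISS, evict 19(c=1). Cache: [9(c=1) 15(c=2) 54(c=4) 91(c=4)]
  14. access 75: MISS, evict 9(c=1). Cache: [75(c=1) 15(c=2) 54(c=4) 91(c=4)]
  15. access 91: HIT, count now 5. Cache: [75(c=1) 15(c=2) 54(c=4) 91(c=5)]
  16. access 66: MISS, evict 75(c=1). Cache: [66(c=1) 15(c=2) 54(c=4) 91(c=5)]
  17. access 9: MISS, evict 66(c=1). Cache: [9(c=1) 15(c=2) 54(c=4) 91(c=5)]
  18. access 78: MISS, evict 9(c=1). Cache: [78(c=1) 15(c=2) 54(c=4) 91(c=5)]
  19. access 54: HIT, count now 5. Cache: [78(c=1) 15(c=2) 91(c=5) 54(c=5)]
  20. access 91: HIT, count now 6. Cache: [78(c=1) 15(c=2) 54(c=5) 91(c=6)]
  21. access 9: MISS, evict 78(c=1). Cache: [9(c=1) 15(c=2) 54(c=5) 91(c=6)]
  22. access 66: MISS, evict 9(c=1). Cache: [66(c=1) 15(c=2) 54(c=5) 91(c=6)]
  23. access 9: MISS, evict 66(c=1). Cache: [9(c=1) 15(c=2) 54(c=5) 91(c=6)]
  24. access 19: MISS, evict 9(c=1). Cache: [19(c=1) 15(c=2) 54(c=5) 91(c=6)]
  25. access 9: MISS, evict 19(c=1). Cache: [9(c=1) 15(c=2) 54(c=5) 91(c=6)]
  26. access 66: MISS, evict 9(c=1). Cache: [66(c=1) 15(c=2) 54(c=5) 91(c=6)]
Total: 10 hits, 16 misses, 12 evictions

Answer: 66 15 54 91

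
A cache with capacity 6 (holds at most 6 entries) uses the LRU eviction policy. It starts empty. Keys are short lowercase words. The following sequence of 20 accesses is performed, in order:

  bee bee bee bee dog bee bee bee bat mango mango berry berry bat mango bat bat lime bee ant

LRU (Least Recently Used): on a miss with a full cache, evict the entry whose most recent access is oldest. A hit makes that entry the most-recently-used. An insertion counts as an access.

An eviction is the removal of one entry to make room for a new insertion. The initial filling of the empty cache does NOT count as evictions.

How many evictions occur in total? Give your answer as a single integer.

LRU simulation (capacity=6):
  1. access bee: MISS. Cache (LRU->MRU): [bee]
  2. access bee: HIT. Cache (LRU->MRU): [bee]
  3. access bee: HIT. Cache (LRU->MRU): [bee]
  4. access bee: HIT. Cache (LRU->MRU): [bee]
  5. access dog: MISS. Cache (LRU->MRU): [bee dog]
  6. access bee: HIT. Cache (LRU->MRU): [dog bee]
  7. access bee: HIT. Cache (LRU->MRU): [dog bee]
  8. access bee: HIT. Cache (LRU->MRU): [dog bee]
  9. access bat: MISS. Cache (LRU->MRU): [dog bee bat]
  10. access mango: MISS. Cache (LRU->MRU): [dog bee bat mango]
  11. access mango: HIT. Cache (LRU->MRU): [dog bee bat mango]
  12. access berry: MISS. Cache (LRU->MRU): [dog bee bat mango berry]
  13. access berry: HIT. Cache (LRU->MRU): [dog bee bat mango berry]
  14. access bat: HIT. Cache (LRU->MRU): [dog bee mango berry bat]
  15. access mango: HIT. Cache (LRU->MRU): [dog bee berry bat mango]
  16. access bat: HIT. Cache (LRU->MRU): [dog bee berry mango bat]
  17. access bat: HIT. Cache (LRU->MRU): [dog bee berry mango bat]
  18. access lime: MISS. Cache (LRU->MRU): [dog bee berry mango bat lime]
  19. access bee: HIT. Cache (LRU->MRU): [dog berry mango bat lime bee]
  20. access ant: MISS, evict dog. Cache (LRU->MRU): [berry mango bat lime bee ant]
Total: 13 hits, 7 misses, 1 evictions

Answer: 1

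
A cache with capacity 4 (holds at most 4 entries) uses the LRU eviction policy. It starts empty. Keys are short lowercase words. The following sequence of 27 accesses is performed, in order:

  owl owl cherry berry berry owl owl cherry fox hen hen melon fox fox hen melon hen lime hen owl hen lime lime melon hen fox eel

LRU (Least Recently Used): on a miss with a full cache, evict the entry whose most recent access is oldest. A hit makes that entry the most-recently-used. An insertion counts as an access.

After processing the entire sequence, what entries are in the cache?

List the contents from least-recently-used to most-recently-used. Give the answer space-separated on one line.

LRU simulation (capacity=4):
  1. access owl: MISS. Cache (LRU->MRU): [owl]
  2. access owl: HIT. Cache (LRU->MRU): [owl]
  3. access cherry: MISS. Cache (LRU->MRU): [owl cherry]
  4. access berry: MISS. Cache (LRU->MRU): [owl cherry berry]
  5. access berry: HIT. Cache (LRU->MRU): [owl cherry berry]
  6. access owl: HIT. Cache (LRU->MRU): [cherry berry owl]
  7. access owl: HIT. Cache (LRU->MRU): [cherry berry owl]
  8. access cherry: HIT. Cache (LRU->MRU): [berry owl cherry]
  9. access fox: MISS. Cache (LRU->MRU): [berry owl cherry fox]
  10. access hen: MISS, evict berry. Cache (LRU->MRU): [owl cherry fox hen]
  11. access hen: HIT. Cache (LRU->MRU): [owl cherry fox hen]
  12. access melon: MISS, evict owl. Cache (LRU->MRU): [cherry fox hen melon]
  13. access fox: HIT. Cache (LRU->MRU): [cherry hen melon fox]
  14. access fox: HIT. Cache (LRU->MRU): [cherry hen melon fox]
  15. access hen: HIT. Cache (LRU->MRU): [cherry melon fox hen]
  16. access melon: HIT. Cache (LRU->MRU): [cherry fox hen melon]
  17. access hen: HIT. Cache (LRU->MRU): [cherry fox melon hen]
  18. access lime: MISS, evict cherry. Cache (LRU->MRU): [fox melon hen lime]
  19. access hen: HIT. Cache (LRU->MRU): [fox melon lime hen]
  20. access owl: MISS, evict fox. Cache (LRU->MRU): [melon lime hen owl]
  21. access hen: HIT. Cache (LRU->MRU): [melon lime owl hen]
  22. access lime: HIT. Cache (LRU->MRU): [melon owl hen lime]
  23. access lime: HIT. Cache (LRU->MRU): [melon owl hen lime]
  24. access melon: HIT. Cache (LRU->MRU): [owl hen lime melon]
  25. access hen: HIT. Cache (LRU->MRU): [owl lime melon hen]
  26. access fox: MISS, evict owl. Cache (LRU->MRU): [lime melon hen fox]
  27. access eel: MISS, evict lime. Cache (LRU->MRU): [melon hen fox eel]
Total: 17 hits, 10 misses, 6 evictions

Answer: melon hen fox eel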